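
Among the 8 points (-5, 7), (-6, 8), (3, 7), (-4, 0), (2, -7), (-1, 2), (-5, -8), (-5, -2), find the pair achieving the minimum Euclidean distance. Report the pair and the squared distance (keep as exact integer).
Pair = ((-5, 7), (-6, 8)); squared distance = 2

Compute all C(8, 2) = 28 pairwise squared distances (x_i − x_j)² + (y_i − y_j)². The minimum is 2, attained by the pair ((-5, 7), (-6, 8)).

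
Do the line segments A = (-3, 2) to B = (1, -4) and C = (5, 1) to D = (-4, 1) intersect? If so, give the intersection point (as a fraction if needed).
Yes; intersection at (-7/3, 1) (t = 1/6 on AB, s = 22/27 on CD)

Parametrize AB as A + t(B − A) = (-3 + 4 t, 2 + -6 t) and CD as C + s(D − C) = (5 + -9 s, 1 + 0 s). Solve the linear system for (t, s). Determinant = 54 ≠ 0, so a unique intersection of the containing lines exists. Solution: t = 1/6, s = 22/27 — both in [0, 1], so the segments cross. Intersection point: (-7/3, 1).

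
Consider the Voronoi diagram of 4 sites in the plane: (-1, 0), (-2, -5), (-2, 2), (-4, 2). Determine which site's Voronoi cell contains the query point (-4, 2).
Nearest site = (-4, 2)

The Voronoi cell of site s contains exactly those query points closer to s than to any other site. Compute squared distances from q = (-4, 2) to each site:
  (-4 − -4)² + (2 − 2)² = 0
  (-2 − -4)² + (2 − 2)² = 4
  (-1 − -4)² + (0 − 2)² = 13
  (-2 − -4)² + (-5 − 2)² = 53
Minimum is attained by (-4, 2), so q lies in its Voronoi cell.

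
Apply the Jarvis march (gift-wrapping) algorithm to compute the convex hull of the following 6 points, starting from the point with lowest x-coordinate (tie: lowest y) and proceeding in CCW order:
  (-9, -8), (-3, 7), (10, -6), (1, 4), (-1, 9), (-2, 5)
Hull (CCW) = [(-9, -8), (10, -6), (-1, 9), (-3, 7)]

Jarvis march: at each step, from the current hull vertex p, select the next vertex q as the point such that every other point lies strictly to the left of (or on) the directed line p → q. (Equivalently: for every other point r, the cross product (q − p) × (r − p) ≥ 0.)
Starting point (lowest x, tie lowest y): (-9, -8). Wrap until returning to start. Resulting hull: (-9, -8), (10, -6), (-1, 9), (-3, 7).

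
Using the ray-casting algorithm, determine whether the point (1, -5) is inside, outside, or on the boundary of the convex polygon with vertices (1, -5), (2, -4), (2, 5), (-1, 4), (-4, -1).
The point (1, -5) lies on the polygon boundary

Boundary check: the query satisfies the collinearity and bounding-box conditions for some polygon edge, so it lies exactly on the boundary.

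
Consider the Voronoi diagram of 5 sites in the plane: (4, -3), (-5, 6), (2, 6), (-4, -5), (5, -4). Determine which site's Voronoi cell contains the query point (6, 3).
Nearest site = (2, 6)

The Voronoi cell of site s contains exactly those query points closer to s than to any other site. Compute squared distances from q = (6, 3) to each site:
  (2 − 6)² + (6 − 3)² = 25
  (4 − 6)² + (-3 − 3)² = 40
  (5 − 6)² + (-4 − 3)² = 50
  (-5 − 6)² + (6 − 3)² = 130
  (-4 − 6)² + (-5 − 3)² = 164
Minimum is attained by (2, 6), so q lies in its Voronoi cell.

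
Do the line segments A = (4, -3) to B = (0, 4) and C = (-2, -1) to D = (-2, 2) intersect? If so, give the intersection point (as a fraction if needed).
No (intersection of containing lines falls outside at least one segment)

Parametrize and solve: t = 3/2, s = 17/6. At least one of these is outside [0, 1], so the segments do not intersect.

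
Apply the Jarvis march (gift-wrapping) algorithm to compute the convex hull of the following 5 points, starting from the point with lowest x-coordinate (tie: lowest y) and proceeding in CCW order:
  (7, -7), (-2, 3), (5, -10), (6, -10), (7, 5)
Hull (CCW) = [(-2, 3), (5, -10), (6, -10), (7, -7), (7, 5)]

Jarvis march: at each step, from the current hull vertex p, select the next vertex q as the point such that every other point lies strictly to the left of (or on) the directed line p → q. (Equivalently: for every other point r, the cross product (q − p) × (r − p) ≥ 0.)
Starting point (lowest x, tie lowest y): (-2, 3). Wrap until returning to start. Resulting hull: (-2, 3), (5, -10), (6, -10), (7, -7), (7, 5).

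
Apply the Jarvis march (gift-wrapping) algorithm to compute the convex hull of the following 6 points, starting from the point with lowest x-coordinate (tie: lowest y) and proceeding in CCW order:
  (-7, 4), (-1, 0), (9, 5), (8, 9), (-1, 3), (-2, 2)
Hull (CCW) = [(-7, 4), (-1, 0), (9, 5), (8, 9)]

Jarvis march: at each step, from the current hull vertex p, select the next vertex q as the point such that every other point lies strictly to the left of (or on) the directed line p → q. (Equivalently: for every other point r, the cross product (q − p) × (r − p) ≥ 0.)
Starting point (lowest x, tie lowest y): (-7, 4). Wrap until returning to start. Resulting hull: (-7, 4), (-1, 0), (9, 5), (8, 9).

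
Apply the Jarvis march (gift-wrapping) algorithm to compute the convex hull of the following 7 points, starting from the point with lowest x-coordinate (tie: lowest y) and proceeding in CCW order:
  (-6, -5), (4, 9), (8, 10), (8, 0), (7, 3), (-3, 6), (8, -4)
Hull (CCW) = [(-6, -5), (8, -4), (8, 10), (4, 9), (-3, 6)]

Jarvis march: at each step, from the current hull vertex p, select the next vertex q as the point such that every other point lies strictly to the left of (or on) the directed line p → q. (Equivalently: for every other point r, the cross product (q − p) × (r − p) ≥ 0.)
Starting point (lowest x, tie lowest y): (-6, -5). Wrap until returning to start. Resulting hull: (-6, -5), (8, -4), (8, 10), (4, 9), (-3, 6).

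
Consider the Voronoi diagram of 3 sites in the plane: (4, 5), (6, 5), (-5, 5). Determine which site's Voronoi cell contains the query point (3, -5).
Nearest site = (4, 5)

The Voronoi cell of site s contains exactly those query points closer to s than to any other site. Compute squared distances from q = (3, -5) to each site:
  (4 − 3)² + (5 − -5)² = 101
  (6 − 3)² + (5 − -5)² = 109
  (-5 − 3)² + (5 − -5)² = 164
Minimum is attained by (4, 5), so q lies in its Voronoi cell.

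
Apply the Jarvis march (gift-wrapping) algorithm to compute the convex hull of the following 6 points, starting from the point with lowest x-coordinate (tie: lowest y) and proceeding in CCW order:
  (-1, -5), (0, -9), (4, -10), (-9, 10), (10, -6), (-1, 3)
Hull (CCW) = [(-9, 10), (0, -9), (4, -10), (10, -6)]

Jarvis march: at each step, from the current hull vertex p, select the next vertex q as the point such that every other point lies strictly to the left of (or on) the directed line p → q. (Equivalently: for every other point r, the cross product (q − p) × (r − p) ≥ 0.)
Starting point (lowest x, tie lowest y): (-9, 10). Wrap until returning to start. Resulting hull: (-9, 10), (0, -9), (4, -10), (10, -6).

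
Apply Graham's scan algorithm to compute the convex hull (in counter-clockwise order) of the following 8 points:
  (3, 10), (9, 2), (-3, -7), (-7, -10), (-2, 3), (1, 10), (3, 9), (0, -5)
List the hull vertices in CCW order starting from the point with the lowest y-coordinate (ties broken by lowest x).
Hull (CCW) = [(-7, -10), (0, -5), (9, 2), (3, 10), (1, 10), (-2, 3)]

Graham scan procedure:
  1. Find the pivot p₀ = point with lowest y (tie → lowest x): (-7, -10).
  2. Sort the remaining points by polar angle around p₀.
  3. Walk through sorted points, maintaining a stack; pop the top while the last three entries make a non-left turn (cross product ≤ 0).
  4. Final stack is the convex hull in CCW order: (-7, -10), (0, -5), (9, 2), (3, 10), (1, 10), (-2, 3).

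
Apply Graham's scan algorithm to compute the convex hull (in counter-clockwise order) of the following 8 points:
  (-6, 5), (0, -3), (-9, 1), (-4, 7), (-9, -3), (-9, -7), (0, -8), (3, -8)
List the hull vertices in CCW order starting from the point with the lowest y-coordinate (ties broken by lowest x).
Hull (CCW) = [(0, -8), (3, -8), (-4, 7), (-6, 5), (-9, 1), (-9, -7)]

Graham scan procedure:
  1. Find the pivot p₀ = point with lowest y (tie → lowest x): (0, -8).
  2. Sort the remaining points by polar angle around p₀.
  3. Walk through sorted points, maintaining a stack; pop the top while the last three entries make a non-left turn (cross product ≤ 0).
  4. Final stack is the convex hull in CCW order: (0, -8), (3, -8), (-4, 7), (-6, 5), (-9, 1), (-9, -7).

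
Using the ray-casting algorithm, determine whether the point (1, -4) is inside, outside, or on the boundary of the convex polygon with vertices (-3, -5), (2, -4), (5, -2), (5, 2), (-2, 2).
The point (1, -4) lies strictly inside the polygon

Cast a horizontal ray to the right from the query point and count how many polygon edges it crosses (each edge strictly once or zero times, handled with the usual half-open convention). 
Parity of crossings → odd ⇒ inside.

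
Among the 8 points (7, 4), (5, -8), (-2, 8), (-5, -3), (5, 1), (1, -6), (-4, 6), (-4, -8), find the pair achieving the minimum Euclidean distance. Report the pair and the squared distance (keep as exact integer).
Pair = ((-2, 8), (-4, 6)); squared distance = 8

Compute all C(8, 2) = 28 pairwise squared distances (x_i − x_j)² + (y_i − y_j)². The minimum is 8, attained by the pair ((-2, 8), (-4, 6)).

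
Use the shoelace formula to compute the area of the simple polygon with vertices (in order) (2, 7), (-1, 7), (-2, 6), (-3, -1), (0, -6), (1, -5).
Area = 45

Shoelace formula: Area = (1/2) |Σ_i (x_i · y_{i+1} − x_{i+1} · y_i)| (indices mod n). Compute each cross term:
  (2)(7) − (-1)(7) = 21
  (-1)(6) − (-2)(7) = 8
  (-2)(-1) − (-3)(6) = 20
  (-3)(-6) − (0)(-1) = 18
  (0)(-5) − (1)(-6) = 6
  (1)(7) − (2)(-5) = 17
Sum = 90, so (signed) Area = 90/2 = 45, |Area| = 45.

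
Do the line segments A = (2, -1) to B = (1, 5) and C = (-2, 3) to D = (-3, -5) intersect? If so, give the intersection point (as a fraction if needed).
No (intersection of containing lines falls outside at least one segment)

Parametrize and solve: t = 18/7, s = -10/7. At least one of these is outside [0, 1], so the segments do not intersect.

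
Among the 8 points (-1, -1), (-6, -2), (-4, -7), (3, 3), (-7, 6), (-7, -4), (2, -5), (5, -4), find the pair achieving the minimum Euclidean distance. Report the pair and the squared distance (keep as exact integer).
Pair = ((-6, -2), (-7, -4)); squared distance = 5

Compute all C(8, 2) = 28 pairwise squared distances (x_i − x_j)² + (y_i − y_j)². The minimum is 5, attained by the pair ((-6, -2), (-7, -4)).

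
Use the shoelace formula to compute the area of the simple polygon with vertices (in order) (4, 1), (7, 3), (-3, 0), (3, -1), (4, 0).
Area = 25/2

Shoelace formula: Area = (1/2) |Σ_i (x_i · y_{i+1} − x_{i+1} · y_i)| (indices mod n). Compute each cross term:
  (4)(3) − (7)(1) = 5
  (7)(0) − (-3)(3) = 9
  (-3)(-1) − (3)(0) = 3
  (3)(0) − (4)(-1) = 4
  (4)(1) − (4)(0) = 4
Sum = 25, so (signed) Area = 25/2 = 25/2, |Area| = 25/2.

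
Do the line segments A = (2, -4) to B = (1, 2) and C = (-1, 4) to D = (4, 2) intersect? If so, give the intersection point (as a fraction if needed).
No (intersection of containing lines falls outside at least one segment)

Parametrize and solve: t = 17/14, s = 5/14. At least one of these is outside [0, 1], so the segments do not intersect.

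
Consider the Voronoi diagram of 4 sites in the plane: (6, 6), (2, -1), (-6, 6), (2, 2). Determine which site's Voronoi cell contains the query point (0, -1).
Nearest site = (2, -1)

The Voronoi cell of site s contains exactly those query points closer to s than to any other site. Compute squared distances from q = (0, -1) to each site:
  (2 − 0)² + (-1 − -1)² = 4
  (2 − 0)² + (2 − -1)² = 13
  (-6 − 0)² + (6 − -1)² = 85
  (6 − 0)² + (6 − -1)² = 85
Minimum is attained by (2, -1), so q lies in its Voronoi cell.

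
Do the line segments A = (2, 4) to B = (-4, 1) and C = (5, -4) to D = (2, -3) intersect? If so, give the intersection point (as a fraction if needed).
No (intersection of containing lines falls outside at least one segment)

Parametrize and solve: t = 7/5, s = 19/5. At least one of these is outside [0, 1], so the segments do not intersect.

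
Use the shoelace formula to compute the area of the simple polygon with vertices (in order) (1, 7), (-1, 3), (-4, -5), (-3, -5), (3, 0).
Area = 34

Shoelace formula: Area = (1/2) |Σ_i (x_i · y_{i+1} − x_{i+1} · y_i)| (indices mod n). Compute each cross term:
  (1)(3) − (-1)(7) = 10
  (-1)(-5) − (-4)(3) = 17
  (-4)(-5) − (-3)(-5) = 5
  (-3)(0) − (3)(-5) = 15
  (3)(7) − (1)(0) = 21
Sum = 68, so (signed) Area = 68/2 = 34, |Area| = 34.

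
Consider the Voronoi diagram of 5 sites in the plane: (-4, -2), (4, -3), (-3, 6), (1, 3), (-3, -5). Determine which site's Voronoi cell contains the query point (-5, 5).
Nearest site = (-3, 6)

The Voronoi cell of site s contains exactly those query points closer to s than to any other site. Compute squared distances from q = (-5, 5) to each site:
  (-3 − -5)² + (6 − 5)² = 5
  (1 − -5)² + (3 − 5)² = 40
  (-4 − -5)² + (-2 − 5)² = 50
  (-3 − -5)² + (-5 − 5)² = 104
  (4 − -5)² + (-3 − 5)² = 145
Minimum is attained by (-3, 6), so q lies in its Voronoi cell.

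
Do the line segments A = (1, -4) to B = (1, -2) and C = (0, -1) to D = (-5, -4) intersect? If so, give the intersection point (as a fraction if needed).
No (intersection of containing lines falls outside at least one segment)

Parametrize and solve: t = 9/5, s = -1/5. At least one of these is outside [0, 1], so the segments do not intersect.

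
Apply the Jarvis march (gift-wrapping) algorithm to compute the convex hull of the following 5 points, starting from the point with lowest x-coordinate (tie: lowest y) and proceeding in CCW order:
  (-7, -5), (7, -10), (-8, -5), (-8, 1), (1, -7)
Hull (CCW) = [(-8, -5), (7, -10), (-8, 1)]

Jarvis march: at each step, from the current hull vertex p, select the next vertex q as the point such that every other point lies strictly to the left of (or on) the directed line p → q. (Equivalently: for every other point r, the cross product (q − p) × (r − p) ≥ 0.)
Starting point (lowest x, tie lowest y): (-8, -5). Wrap until returning to start. Resulting hull: (-8, -5), (7, -10), (-8, 1).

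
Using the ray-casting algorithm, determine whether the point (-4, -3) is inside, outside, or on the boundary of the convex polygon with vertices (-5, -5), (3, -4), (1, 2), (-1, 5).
The point (-4, -3) lies strictly inside the polygon

Cast a horizontal ray to the right from the query point and count how many polygon edges it crosses (each edge strictly once or zero times, handled with the usual half-open convention). 
Parity of crossings → odd ⇒ inside.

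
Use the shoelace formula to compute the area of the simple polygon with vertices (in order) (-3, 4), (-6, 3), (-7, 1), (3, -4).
Area = 55/2

Shoelace formula: Area = (1/2) |Σ_i (x_i · y_{i+1} − x_{i+1} · y_i)| (indices mod n). Compute each cross term:
  (-3)(3) − (-6)(4) = 15
  (-6)(1) − (-7)(3) = 15
  (-7)(-4) − (3)(1) = 25
  (3)(4) − (-3)(-4) = 0
Sum = 55, so (signed) Area = 55/2 = 55/2, |Area| = 55/2.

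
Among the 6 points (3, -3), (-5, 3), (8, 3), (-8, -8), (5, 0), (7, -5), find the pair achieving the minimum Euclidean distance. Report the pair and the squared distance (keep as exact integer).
Pair = ((3, -3), (5, 0)); squared distance = 13

Compute all C(6, 2) = 15 pairwise squared distances (x_i − x_j)² + (y_i − y_j)². The minimum is 13, attained by the pair ((3, -3), (5, 0)).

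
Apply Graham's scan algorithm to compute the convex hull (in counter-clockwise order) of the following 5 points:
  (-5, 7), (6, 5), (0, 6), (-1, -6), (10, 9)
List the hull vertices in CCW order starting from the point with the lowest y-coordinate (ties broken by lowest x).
Hull (CCW) = [(-1, -6), (10, 9), (-5, 7)]

Graham scan procedure:
  1. Find the pivot p₀ = point with lowest y (tie → lowest x): (-1, -6).
  2. Sort the remaining points by polar angle around p₀.
  3. Walk through sorted points, maintaining a stack; pop the top while the last three entries make a non-left turn (cross product ≤ 0).
  4. Final stack is the convex hull in CCW order: (-1, -6), (10, 9), (-5, 7).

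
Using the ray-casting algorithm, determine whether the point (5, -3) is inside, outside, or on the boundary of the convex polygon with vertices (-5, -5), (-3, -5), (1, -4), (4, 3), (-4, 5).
The point (5, -3) lies strictly outside the polygon

Cast a horizontal ray to the right from the query point and count how many polygon edges it crosses (each edge strictly once or zero times, handled with the usual half-open convention). 
Parity of crossings → even ⇒ outside.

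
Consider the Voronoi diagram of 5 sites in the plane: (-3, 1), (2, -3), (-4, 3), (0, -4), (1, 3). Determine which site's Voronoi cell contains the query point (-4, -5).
Nearest site = (0, -4)

The Voronoi cell of site s contains exactly those query points closer to s than to any other site. Compute squared distances from q = (-4, -5) to each site:
  (0 − -4)² + (-4 − -5)² = 17
  (-3 − -4)² + (1 − -5)² = 37
  (2 − -4)² + (-3 − -5)² = 40
  (-4 − -4)² + (3 − -5)² = 64
  (1 − -4)² + (3 − -5)² = 89
Minimum is attained by (0, -4), so q lies in its Voronoi cell.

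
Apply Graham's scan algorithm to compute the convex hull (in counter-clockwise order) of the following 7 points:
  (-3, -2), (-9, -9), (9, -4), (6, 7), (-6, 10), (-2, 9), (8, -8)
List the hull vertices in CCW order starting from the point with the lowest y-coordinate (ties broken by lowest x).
Hull (CCW) = [(-9, -9), (8, -8), (9, -4), (6, 7), (-6, 10)]

Graham scan procedure:
  1. Find the pivot p₀ = point with lowest y (tie → lowest x): (-9, -9).
  2. Sort the remaining points by polar angle around p₀.
  3. Walk through sorted points, maintaining a stack; pop the top while the last three entries make a non-left turn (cross product ≤ 0).
  4. Final stack is the convex hull in CCW order: (-9, -9), (8, -8), (9, -4), (6, 7), (-6, 10).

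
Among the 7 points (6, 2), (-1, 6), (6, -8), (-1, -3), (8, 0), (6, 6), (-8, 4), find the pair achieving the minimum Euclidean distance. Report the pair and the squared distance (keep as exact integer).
Pair = ((6, 2), (8, 0)); squared distance = 8

Compute all C(7, 2) = 21 pairwise squared distances (x_i − x_j)² + (y_i − y_j)². The minimum is 8, attained by the pair ((6, 2), (8, 0)).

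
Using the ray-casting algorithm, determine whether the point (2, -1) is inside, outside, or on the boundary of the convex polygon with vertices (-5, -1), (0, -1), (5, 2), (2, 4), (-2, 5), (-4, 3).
The point (2, -1) lies strictly outside the polygon

Cast a horizontal ray to the right from the query point and count how many polygon edges it crosses (each edge strictly once or zero times, handled with the usual half-open convention). 
Parity of crossings → even ⇒ outside.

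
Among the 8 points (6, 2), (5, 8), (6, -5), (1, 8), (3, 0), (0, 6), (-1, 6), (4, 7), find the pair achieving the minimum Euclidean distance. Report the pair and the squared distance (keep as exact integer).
Pair = ((0, 6), (-1, 6)); squared distance = 1

Compute all C(8, 2) = 28 pairwise squared distances (x_i − x_j)² + (y_i − y_j)². The minimum is 1, attained by the pair ((0, 6), (-1, 6)).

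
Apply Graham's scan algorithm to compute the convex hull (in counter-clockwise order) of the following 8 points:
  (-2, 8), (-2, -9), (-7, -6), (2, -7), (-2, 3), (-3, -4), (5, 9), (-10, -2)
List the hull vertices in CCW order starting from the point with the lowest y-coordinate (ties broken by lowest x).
Hull (CCW) = [(-2, -9), (2, -7), (5, 9), (-2, 8), (-10, -2), (-7, -6)]

Graham scan procedure:
  1. Find the pivot p₀ = point with lowest y (tie → lowest x): (-2, -9).
  2. Sort the remaining points by polar angle around p₀.
  3. Walk through sorted points, maintaining a stack; pop the top while the last three entries make a non-left turn (cross product ≤ 0).
  4. Final stack is the convex hull in CCW order: (-2, -9), (2, -7), (5, 9), (-2, 8), (-10, -2), (-7, -6).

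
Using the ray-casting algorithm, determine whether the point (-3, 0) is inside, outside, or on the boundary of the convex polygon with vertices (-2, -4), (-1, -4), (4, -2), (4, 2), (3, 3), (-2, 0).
The point (-3, 0) lies strictly outside the polygon

Cast a horizontal ray to the right from the query point and count how many polygon edges it crosses (each edge strictly once or zero times, handled with the usual half-open convention). 
Parity of crossings → even ⇒ outside.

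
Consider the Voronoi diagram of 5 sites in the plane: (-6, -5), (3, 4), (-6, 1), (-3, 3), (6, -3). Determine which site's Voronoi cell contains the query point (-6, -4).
Nearest site = (-6, -5)

The Voronoi cell of site s contains exactly those query points closer to s than to any other site. Compute squared distances from q = (-6, -4) to each site:
  (-6 − -6)² + (-5 − -4)² = 1
  (-6 − -6)² + (1 − -4)² = 25
  (-3 − -6)² + (3 − -4)² = 58
  (3 − -6)² + (4 − -4)² = 145
  (6 − -6)² + (-3 − -4)² = 145
Minimum is attained by (-6, -5), so q lies in its Voronoi cell.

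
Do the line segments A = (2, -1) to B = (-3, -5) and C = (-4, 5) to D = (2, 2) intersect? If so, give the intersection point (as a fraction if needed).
No (intersection of containing lines falls outside at least one segment)

Parametrize and solve: t = -6/13, s = 18/13. At least one of these is outside [0, 1], so the segments do not intersect.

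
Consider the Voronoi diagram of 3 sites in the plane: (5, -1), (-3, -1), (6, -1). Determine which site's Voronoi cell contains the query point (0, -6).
Nearest site = (-3, -1)

The Voronoi cell of site s contains exactly those query points closer to s than to any other site. Compute squared distances from q = (0, -6) to each site:
  (-3 − 0)² + (-1 − -6)² = 34
  (5 − 0)² + (-1 − -6)² = 50
  (6 − 0)² + (-1 − -6)² = 61
Minimum is attained by (-3, -1), so q lies in its Voronoi cell.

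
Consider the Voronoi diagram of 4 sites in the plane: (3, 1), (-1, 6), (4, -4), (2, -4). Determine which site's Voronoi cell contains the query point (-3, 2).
Nearest site = (-1, 6)

The Voronoi cell of site s contains exactly those query points closer to s than to any other site. Compute squared distances from q = (-3, 2) to each site:
  (-1 − -3)² + (6 − 2)² = 20
  (3 − -3)² + (1 − 2)² = 37
  (2 − -3)² + (-4 − 2)² = 61
  (4 − -3)² + (-4 − 2)² = 85
Minimum is attained by (-1, 6), so q lies in its Voronoi cell.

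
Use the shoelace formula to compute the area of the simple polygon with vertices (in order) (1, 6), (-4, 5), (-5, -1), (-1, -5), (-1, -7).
Area = 85/2

Shoelace formula: Area = (1/2) |Σ_i (x_i · y_{i+1} − x_{i+1} · y_i)| (indices mod n). Compute each cross term:
  (1)(5) − (-4)(6) = 29
  (-4)(-1) − (-5)(5) = 29
  (-5)(-5) − (-1)(-1) = 24
  (-1)(-7) − (-1)(-5) = 2
  (-1)(6) − (1)(-7) = 1
Sum = 85, so (signed) Area = 85/2 = 85/2, |Area| = 85/2.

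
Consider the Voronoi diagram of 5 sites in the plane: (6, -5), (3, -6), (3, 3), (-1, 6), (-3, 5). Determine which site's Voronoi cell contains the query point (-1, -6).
Nearest site = (3, -6)

The Voronoi cell of site s contains exactly those query points closer to s than to any other site. Compute squared distances from q = (-1, -6) to each site:
  (3 − -1)² + (-6 − -6)² = 16
  (6 − -1)² + (-5 − -6)² = 50
  (3 − -1)² + (3 − -6)² = 97
  (-3 − -1)² + (5 − -6)² = 125
  (-1 − -1)² + (6 − -6)² = 144
Minimum is attained by (3, -6), so q lies in its Voronoi cell.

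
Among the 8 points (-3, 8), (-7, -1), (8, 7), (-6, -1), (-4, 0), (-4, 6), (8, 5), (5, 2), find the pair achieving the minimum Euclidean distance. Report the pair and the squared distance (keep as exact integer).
Pair = ((-7, -1), (-6, -1)); squared distance = 1

Compute all C(8, 2) = 28 pairwise squared distances (x_i − x_j)² + (y_i − y_j)². The minimum is 1, attained by the pair ((-7, -1), (-6, -1)).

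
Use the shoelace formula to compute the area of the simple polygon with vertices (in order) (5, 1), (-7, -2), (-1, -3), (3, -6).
Area = 32

Shoelace formula: Area = (1/2) |Σ_i (x_i · y_{i+1} − x_{i+1} · y_i)| (indices mod n). Compute each cross term:
  (5)(-2) − (-7)(1) = -3
  (-7)(-3) − (-1)(-2) = 19
  (-1)(-6) − (3)(-3) = 15
  (3)(1) − (5)(-6) = 33
Sum = 64, so (signed) Area = 64/2 = 32, |Area| = 32.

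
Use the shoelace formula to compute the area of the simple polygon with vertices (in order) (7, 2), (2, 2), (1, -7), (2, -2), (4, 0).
Area = 11

Shoelace formula: Area = (1/2) |Σ_i (x_i · y_{i+1} − x_{i+1} · y_i)| (indices mod n). Compute each cross term:
  (7)(2) − (2)(2) = 10
  (2)(-7) − (1)(2) = -16
  (1)(-2) − (2)(-7) = 12
  (2)(0) − (4)(-2) = 8
  (4)(2) − (7)(0) = 8
Sum = 22, so (signed) Area = 22/2 = 11, |Area| = 11.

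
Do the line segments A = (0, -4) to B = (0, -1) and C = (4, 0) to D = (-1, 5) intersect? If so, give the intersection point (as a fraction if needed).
No (intersection of containing lines falls outside at least one segment)

Parametrize and solve: t = 8/3, s = 4/5. At least one of these is outside [0, 1], so the segments do not intersect.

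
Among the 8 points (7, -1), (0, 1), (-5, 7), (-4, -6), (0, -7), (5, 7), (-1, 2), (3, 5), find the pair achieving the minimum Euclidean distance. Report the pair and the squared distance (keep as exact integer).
Pair = ((0, 1), (-1, 2)); squared distance = 2

Compute all C(8, 2) = 28 pairwise squared distances (x_i − x_j)² + (y_i − y_j)². The minimum is 2, attained by the pair ((0, 1), (-1, 2)).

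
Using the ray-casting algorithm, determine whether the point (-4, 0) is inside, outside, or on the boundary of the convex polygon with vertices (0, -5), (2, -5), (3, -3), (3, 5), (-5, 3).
The point (-4, 0) lies strictly outside the polygon

Cast a horizontal ray to the right from the query point and count how many polygon edges it crosses (each edge strictly once or zero times, handled with the usual half-open convention). 
Parity of crossings → even ⇒ outside.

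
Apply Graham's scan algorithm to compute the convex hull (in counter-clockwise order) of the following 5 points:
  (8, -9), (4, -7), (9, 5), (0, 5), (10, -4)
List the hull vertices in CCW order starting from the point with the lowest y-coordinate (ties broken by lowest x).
Hull (CCW) = [(8, -9), (10, -4), (9, 5), (0, 5), (4, -7)]

Graham scan procedure:
  1. Find the pivot p₀ = point with lowest y (tie → lowest x): (8, -9).
  2. Sort the remaining points by polar angle around p₀.
  3. Walk through sorted points, maintaining a stack; pop the top while the last three entries make a non-left turn (cross product ≤ 0).
  4. Final stack is the convex hull in CCW order: (8, -9), (10, -4), (9, 5), (0, 5), (4, -7).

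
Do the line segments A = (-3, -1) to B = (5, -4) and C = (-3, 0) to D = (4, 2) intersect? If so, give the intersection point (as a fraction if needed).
No (intersection of containing lines falls outside at least one segment)

Parametrize and solve: t = -7/37, s = -8/37. At least one of these is outside [0, 1], so the segments do not intersect.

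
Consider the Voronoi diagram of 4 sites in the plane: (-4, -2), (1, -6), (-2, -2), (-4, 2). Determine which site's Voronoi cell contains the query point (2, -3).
Nearest site = (1, -6)

The Voronoi cell of site s contains exactly those query points closer to s than to any other site. Compute squared distances from q = (2, -3) to each site:
  (1 − 2)² + (-6 − -3)² = 10
  (-2 − 2)² + (-2 − -3)² = 17
  (-4 − 2)² + (-2 − -3)² = 37
  (-4 − 2)² + (2 − -3)² = 61
Minimum is attained by (1, -6), so q lies in its Voronoi cell.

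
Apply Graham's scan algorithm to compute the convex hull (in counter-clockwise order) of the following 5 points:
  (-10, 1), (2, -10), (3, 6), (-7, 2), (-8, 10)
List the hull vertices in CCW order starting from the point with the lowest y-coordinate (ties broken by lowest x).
Hull (CCW) = [(2, -10), (3, 6), (-8, 10), (-10, 1)]

Graham scan procedure:
  1. Find the pivot p₀ = point with lowest y (tie → lowest x): (2, -10).
  2. Sort the remaining points by polar angle around p₀.
  3. Walk through sorted points, maintaining a stack; pop the top while the last three entries make a non-left turn (cross product ≤ 0).
  4. Final stack is the convex hull in CCW order: (2, -10), (3, 6), (-8, 10), (-10, 1).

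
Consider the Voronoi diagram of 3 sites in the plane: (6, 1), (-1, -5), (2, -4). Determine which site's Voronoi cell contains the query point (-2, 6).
Nearest site = (6, 1)

The Voronoi cell of site s contains exactly those query points closer to s than to any other site. Compute squared distances from q = (-2, 6) to each site:
  (6 − -2)² + (1 − 6)² = 89
  (2 − -2)² + (-4 − 6)² = 116
  (-1 − -2)² + (-5 − 6)² = 122
Minimum is attained by (6, 1), so q lies in its Voronoi cell.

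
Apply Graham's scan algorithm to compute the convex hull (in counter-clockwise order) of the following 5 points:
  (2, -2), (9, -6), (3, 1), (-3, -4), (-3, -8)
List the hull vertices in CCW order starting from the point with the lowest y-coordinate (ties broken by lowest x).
Hull (CCW) = [(-3, -8), (9, -6), (3, 1), (-3, -4)]

Graham scan procedure:
  1. Find the pivot p₀ = point with lowest y (tie → lowest x): (-3, -8).
  2. Sort the remaining points by polar angle around p₀.
  3. Walk through sorted points, maintaining a stack; pop the top while the last three entries make a non-left turn (cross product ≤ 0).
  4. Final stack is the convex hull in CCW order: (-3, -8), (9, -6), (3, 1), (-3, -4).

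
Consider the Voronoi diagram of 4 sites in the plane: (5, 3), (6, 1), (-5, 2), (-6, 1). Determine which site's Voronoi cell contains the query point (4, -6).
Nearest site = (6, 1)

The Voronoi cell of site s contains exactly those query points closer to s than to any other site. Compute squared distances from q = (4, -6) to each site:
  (6 − 4)² + (1 − -6)² = 53
  (5 − 4)² + (3 − -6)² = 82
  (-5 − 4)² + (2 − -6)² = 145
  (-6 − 4)² + (1 − -6)² = 149
Minimum is attained by (6, 1), so q lies in its Voronoi cell.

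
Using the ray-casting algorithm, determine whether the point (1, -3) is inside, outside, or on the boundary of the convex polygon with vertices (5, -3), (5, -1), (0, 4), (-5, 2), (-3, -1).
The point (1, -3) lies strictly outside the polygon

Cast a horizontal ray to the right from the query point and count how many polygon edges it crosses (each edge strictly once or zero times, handled with the usual half-open convention). 
Parity of crossings → even ⇒ outside.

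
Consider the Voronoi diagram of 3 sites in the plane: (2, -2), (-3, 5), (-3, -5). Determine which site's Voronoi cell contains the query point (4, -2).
Nearest site = (2, -2)

The Voronoi cell of site s contains exactly those query points closer to s than to any other site. Compute squared distances from q = (4, -2) to each site:
  (2 − 4)² + (-2 − -2)² = 4
  (-3 − 4)² + (-5 − -2)² = 58
  (-3 − 4)² + (5 − -2)² = 98
Minimum is attained by (2, -2), so q lies in its Voronoi cell.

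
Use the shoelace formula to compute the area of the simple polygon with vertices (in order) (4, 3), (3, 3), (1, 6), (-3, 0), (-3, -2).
Area = 41/2

Shoelace formula: Area = (1/2) |Σ_i (x_i · y_{i+1} − x_{i+1} · y_i)| (indices mod n). Compute each cross term:
  (4)(3) − (3)(3) = 3
  (3)(6) − (1)(3) = 15
  (1)(0) − (-3)(6) = 18
  (-3)(-2) − (-3)(0) = 6
  (-3)(3) − (4)(-2) = -1
Sum = 41, so (signed) Area = 41/2 = 41/2, |Area| = 41/2.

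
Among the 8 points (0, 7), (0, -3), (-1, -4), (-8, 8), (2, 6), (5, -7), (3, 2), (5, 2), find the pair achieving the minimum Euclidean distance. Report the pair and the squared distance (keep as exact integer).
Pair = ((0, -3), (-1, -4)); squared distance = 2

Compute all C(8, 2) = 28 pairwise squared distances (x_i − x_j)² + (y_i − y_j)². The minimum is 2, attained by the pair ((0, -3), (-1, -4)).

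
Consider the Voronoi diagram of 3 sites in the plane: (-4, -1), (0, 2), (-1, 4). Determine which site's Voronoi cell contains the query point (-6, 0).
Nearest site = (-4, -1)

The Voronoi cell of site s contains exactly those query points closer to s than to any other site. Compute squared distances from q = (-6, 0) to each site:
  (-4 − -6)² + (-1 − 0)² = 5
  (0 − -6)² + (2 − 0)² = 40
  (-1 − -6)² + (4 − 0)² = 41
Minimum is attained by (-4, -1), so q lies in its Voronoi cell.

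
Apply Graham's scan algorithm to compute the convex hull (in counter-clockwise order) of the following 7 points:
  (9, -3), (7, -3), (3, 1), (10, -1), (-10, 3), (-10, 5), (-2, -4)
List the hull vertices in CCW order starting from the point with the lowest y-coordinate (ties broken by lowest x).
Hull (CCW) = [(-2, -4), (9, -3), (10, -1), (-10, 5), (-10, 3)]

Graham scan procedure:
  1. Find the pivot p₀ = point with lowest y (tie → lowest x): (-2, -4).
  2. Sort the remaining points by polar angle around p₀.
  3. Walk through sorted points, maintaining a stack; pop the top while the last three entries make a non-left turn (cross product ≤ 0).
  4. Final stack is the convex hull in CCW order: (-2, -4), (9, -3), (10, -1), (-10, 5), (-10, 3).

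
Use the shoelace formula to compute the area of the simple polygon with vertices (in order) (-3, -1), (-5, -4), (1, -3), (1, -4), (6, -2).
Area = 35/2

Shoelace formula: Area = (1/2) |Σ_i (x_i · y_{i+1} − x_{i+1} · y_i)| (indices mod n). Compute each cross term:
  (-3)(-4) − (-5)(-1) = 7
  (-5)(-3) − (1)(-4) = 19
  (1)(-4) − (1)(-3) = -1
  (1)(-2) − (6)(-4) = 22
  (6)(-1) − (-3)(-2) = -12
Sum = 35, so (signed) Area = 35/2 = 35/2, |Area| = 35/2.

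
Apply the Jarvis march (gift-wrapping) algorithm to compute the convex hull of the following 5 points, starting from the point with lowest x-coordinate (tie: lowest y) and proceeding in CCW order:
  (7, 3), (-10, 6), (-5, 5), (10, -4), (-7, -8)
Hull (CCW) = [(-10, 6), (-7, -8), (10, -4), (7, 3)]

Jarvis march: at each step, from the current hull vertex p, select the next vertex q as the point such that every other point lies strictly to the left of (or on) the directed line p → q. (Equivalently: for every other point r, the cross product (q − p) × (r − p) ≥ 0.)
Starting point (lowest x, tie lowest y): (-10, 6). Wrap until returning to start. Resulting hull: (-10, 6), (-7, -8), (10, -4), (7, 3).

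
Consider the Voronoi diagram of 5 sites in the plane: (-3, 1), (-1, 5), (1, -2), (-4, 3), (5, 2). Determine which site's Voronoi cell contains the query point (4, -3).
Nearest site = (1, -2)

The Voronoi cell of site s contains exactly those query points closer to s than to any other site. Compute squared distances from q = (4, -3) to each site:
  (1 − 4)² + (-2 − -3)² = 10
  (5 − 4)² + (2 − -3)² = 26
  (-3 − 4)² + (1 − -3)² = 65
  (-1 − 4)² + (5 − -3)² = 89
  (-4 − 4)² + (3 − -3)² = 100
Minimum is attained by (1, -2), so q lies in its Voronoi cell.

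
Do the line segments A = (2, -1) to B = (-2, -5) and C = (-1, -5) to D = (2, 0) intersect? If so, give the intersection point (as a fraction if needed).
Yes; intersection at (1/2, -5/2) (t = 3/8 on AB, s = 1/2 on CD)

Parametrize AB as A + t(B − A) = (2 + -4 t, -1 + -4 t) and CD as C + s(D − C) = (-1 + 3 s, -5 + 5 s). Solve the linear system for (t, s). Determinant = 8 ≠ 0, so a unique intersection of the containing lines exists. Solution: t = 3/8, s = 1/2 — both in [0, 1], so the segments cross. Intersection point: (1/2, -5/2).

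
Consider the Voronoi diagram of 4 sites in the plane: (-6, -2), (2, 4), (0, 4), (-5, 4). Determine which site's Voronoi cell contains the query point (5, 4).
Nearest site = (2, 4)

The Voronoi cell of site s contains exactly those query points closer to s than to any other site. Compute squared distances from q = (5, 4) to each site:
  (2 − 5)² + (4 − 4)² = 9
  (0 − 5)² + (4 − 4)² = 25
  (-5 − 5)² + (4 − 4)² = 100
  (-6 − 5)² + (-2 − 4)² = 157
Minimum is attained by (2, 4), so q lies in its Voronoi cell.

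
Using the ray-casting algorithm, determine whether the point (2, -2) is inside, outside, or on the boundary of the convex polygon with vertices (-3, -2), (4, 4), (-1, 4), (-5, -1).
The point (2, -2) lies strictly outside the polygon

Cast a horizontal ray to the right from the query point and count how many polygon edges it crosses (each edge strictly once or zero times, handled with the usual half-open convention). 
Parity of crossings → even ⇒ outside.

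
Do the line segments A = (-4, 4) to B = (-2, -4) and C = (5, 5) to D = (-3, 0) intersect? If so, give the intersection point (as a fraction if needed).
Yes; intersection at (-3, 0) (t = 1/2 on AB, s = 1 on CD)

Parametrize AB as A + t(B − A) = (-4 + 2 t, 4 + -8 t) and CD as C + s(D − C) = (5 + -8 s, 5 + -5 s). Solve the linear system for (t, s). Determinant = 74 ≠ 0, so a unique intersection of the containing lines exists. Solution: t = 1/2, s = 1 — both in [0, 1], so the segments cross. Intersection point: (-3, 0).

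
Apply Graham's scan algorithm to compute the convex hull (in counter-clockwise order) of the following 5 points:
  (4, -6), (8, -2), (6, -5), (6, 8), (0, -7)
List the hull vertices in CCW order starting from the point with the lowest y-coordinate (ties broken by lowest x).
Hull (CCW) = [(0, -7), (4, -6), (6, -5), (8, -2), (6, 8)]

Graham scan procedure:
  1. Find the pivot p₀ = point with lowest y (tie → lowest x): (0, -7).
  2. Sort the remaining points by polar angle around p₀.
  3. Walk through sorted points, maintaining a stack; pop the top while the last three entries make a non-left turn (cross product ≤ 0).
  4. Final stack is the convex hull in CCW order: (0, -7), (4, -6), (6, -5), (8, -2), (6, 8).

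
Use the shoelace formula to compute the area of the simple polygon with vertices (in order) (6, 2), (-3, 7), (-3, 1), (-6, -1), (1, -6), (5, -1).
Area = 157/2

Shoelace formula: Area = (1/2) |Σ_i (x_i · y_{i+1} − x_{i+1} · y_i)| (indices mod n). Compute each cross term:
  (6)(7) − (-3)(2) = 48
  (-3)(1) − (-3)(7) = 18
  (-3)(-1) − (-6)(1) = 9
  (-6)(-6) − (1)(-1) = 37
  (1)(-1) − (5)(-6) = 29
  (5)(2) − (6)(-1) = 16
Sum = 157, so (signed) Area = 157/2 = 157/2, |Area| = 157/2.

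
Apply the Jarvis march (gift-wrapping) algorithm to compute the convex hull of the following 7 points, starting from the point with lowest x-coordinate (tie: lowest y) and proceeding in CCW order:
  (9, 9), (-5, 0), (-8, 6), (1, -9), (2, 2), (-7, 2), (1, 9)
Hull (CCW) = [(-8, 6), (-7, 2), (1, -9), (9, 9), (1, 9)]

Jarvis march: at each step, from the current hull vertex p, select the next vertex q as the point such that every other point lies strictly to the left of (or on) the directed line p → q. (Equivalently: for every other point r, the cross product (q − p) × (r − p) ≥ 0.)
Starting point (lowest x, tie lowest y): (-8, 6). Wrap until returning to start. Resulting hull: (-8, 6), (-7, 2), (1, -9), (9, 9), (1, 9).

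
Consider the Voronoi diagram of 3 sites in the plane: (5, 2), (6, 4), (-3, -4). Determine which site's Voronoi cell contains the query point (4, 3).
Nearest site = (5, 2)

The Voronoi cell of site s contains exactly those query points closer to s than to any other site. Compute squared distances from q = (4, 3) to each site:
  (5 − 4)² + (2 − 3)² = 2
  (6 − 4)² + (4 − 3)² = 5
  (-3 − 4)² + (-4 − 3)² = 98
Minimum is attained by (5, 2), so q lies in its Voronoi cell.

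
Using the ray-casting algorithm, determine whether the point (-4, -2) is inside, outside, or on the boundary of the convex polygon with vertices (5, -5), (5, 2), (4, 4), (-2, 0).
The point (-4, -2) lies strictly outside the polygon

Cast a horizontal ray to the right from the query point and count how many polygon edges it crosses (each edge strictly once or zero times, handled with the usual half-open convention). 
Parity of crossings → even ⇒ outside.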